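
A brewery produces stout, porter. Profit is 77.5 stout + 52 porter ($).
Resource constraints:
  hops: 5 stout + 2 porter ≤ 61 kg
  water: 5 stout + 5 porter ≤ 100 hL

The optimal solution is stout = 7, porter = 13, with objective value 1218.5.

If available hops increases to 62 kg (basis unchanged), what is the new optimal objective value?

1227

At the optimum: hops uses 61 of 61 (binding); water uses 100 of 100 (binding).
Dual feasibility on the basic columns requires 5·y_hops + 5·y_water = 77.5, 2·y_hops + 5·y_water = 52.
This yields shadow prices y_hops = 8.5, y_water = 7.
Δz = y_hops·Δb = 8.5 × (1) = 8.5, so new z* = 1218.5 + 8.5 = 1227.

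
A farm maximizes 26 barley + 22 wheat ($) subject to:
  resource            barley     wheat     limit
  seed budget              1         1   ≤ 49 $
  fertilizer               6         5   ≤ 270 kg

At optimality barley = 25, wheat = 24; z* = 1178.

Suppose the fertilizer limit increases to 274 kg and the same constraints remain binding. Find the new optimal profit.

At the optimum: seed budget uses 49 of 49 (binding); fertilizer uses 270 of 270 (binding).
The binding rows give the dual system: 1·y_seed budget + 6·y_fertilizer = 26 and 1·y_seed budget + 5·y_fertilizer = 22.
→ y_seed budget = 2 and y_fertilizer = 4.
Δz = y_fertilizer·Δb = 4 × (4) = 16, so new z* = 1178 + 16 = 1194.

1194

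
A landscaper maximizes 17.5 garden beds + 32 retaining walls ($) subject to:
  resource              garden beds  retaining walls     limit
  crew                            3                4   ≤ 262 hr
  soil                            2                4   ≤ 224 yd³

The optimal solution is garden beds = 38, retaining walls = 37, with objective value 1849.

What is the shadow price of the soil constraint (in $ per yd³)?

At the optimum: crew uses 262 of 262 (binding); soil uses 224 of 224 (binding).
Dual feasibility on the basic columns requires 3·y_crew + 2·y_soil = 17.5, 4·y_crew + 4·y_soil = 32.
Solving: y_crew = 1.5, y_soil = 6.5.
Shadow price of soil = 6.5.

6.5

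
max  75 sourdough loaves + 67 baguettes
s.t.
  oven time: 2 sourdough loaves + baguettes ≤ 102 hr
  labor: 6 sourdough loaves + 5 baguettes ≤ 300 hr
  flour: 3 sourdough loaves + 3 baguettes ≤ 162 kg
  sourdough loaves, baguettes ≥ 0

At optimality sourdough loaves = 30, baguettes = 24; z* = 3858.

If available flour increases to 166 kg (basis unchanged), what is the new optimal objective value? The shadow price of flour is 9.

3894

Δb = 4, so new z* = 3858 + (9)·(4) = 3858 + 36 = 3894.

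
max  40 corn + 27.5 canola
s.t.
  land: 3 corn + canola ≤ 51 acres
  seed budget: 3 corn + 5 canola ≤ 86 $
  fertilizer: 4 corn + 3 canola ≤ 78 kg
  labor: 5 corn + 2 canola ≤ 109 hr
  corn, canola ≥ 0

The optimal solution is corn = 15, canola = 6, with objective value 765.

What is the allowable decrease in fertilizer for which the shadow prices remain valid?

10

Binding constraints: land, fertilizer. The basis is B = [[3,1],[4,3]] with det 5.
Per unit decrease in fertilizer, x* moves by d = (0.2, -0.6).
The basis stays optimal until canola reaches 0; allowable decrease = 10 kg.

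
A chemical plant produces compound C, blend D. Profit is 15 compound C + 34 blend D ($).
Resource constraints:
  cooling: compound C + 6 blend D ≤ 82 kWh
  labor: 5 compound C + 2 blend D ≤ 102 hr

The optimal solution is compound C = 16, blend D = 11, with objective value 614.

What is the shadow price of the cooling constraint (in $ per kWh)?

5

Both cooling and labor are binding at x*.
Dual feasibility on the basic columns requires 1·y_cooling + 5·y_labor = 15, 6·y_cooling + 2·y_labor = 34.
→ y_cooling = 5 and y_labor = 2.
Shadow price of cooling = 5.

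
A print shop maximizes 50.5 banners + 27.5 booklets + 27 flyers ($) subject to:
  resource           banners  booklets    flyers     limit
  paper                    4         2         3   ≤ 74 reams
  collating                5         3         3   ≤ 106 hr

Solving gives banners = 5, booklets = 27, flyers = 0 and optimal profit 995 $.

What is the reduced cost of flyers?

Both paper and collating are binding at x*.
Dual feasibility on the basic columns requires 4·y_paper + 5·y_collating = 50.5, 2·y_paper + 3·y_collating = 27.5.
This yields shadow prices y_paper = 7, y_collating = 4.5.
Reduced cost of flyers: c₃ − yᵀa₃ = 27 − (7·3 + 4.5·3) = 27 − 34.5 = -7.5.

-7.5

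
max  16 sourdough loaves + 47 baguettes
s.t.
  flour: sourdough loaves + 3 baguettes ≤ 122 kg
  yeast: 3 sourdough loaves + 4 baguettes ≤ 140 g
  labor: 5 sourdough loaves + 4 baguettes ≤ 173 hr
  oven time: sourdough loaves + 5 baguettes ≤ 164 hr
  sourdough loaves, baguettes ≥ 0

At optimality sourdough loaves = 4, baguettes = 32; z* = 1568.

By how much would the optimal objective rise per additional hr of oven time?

7

Binding: yeast and oven time. Non-binding: flour (22 unused), labor (25 unused).
Slack constraints have shadow price 0 (complementary slackness).
Dual feasibility on the basic columns requires 3·y_yeast + 1·y_oven time = 16, 4·y_yeast + 5·y_oven time = 47.
→ y_yeast = 3 and y_oven time = 7.
Shadow price of oven time = 7.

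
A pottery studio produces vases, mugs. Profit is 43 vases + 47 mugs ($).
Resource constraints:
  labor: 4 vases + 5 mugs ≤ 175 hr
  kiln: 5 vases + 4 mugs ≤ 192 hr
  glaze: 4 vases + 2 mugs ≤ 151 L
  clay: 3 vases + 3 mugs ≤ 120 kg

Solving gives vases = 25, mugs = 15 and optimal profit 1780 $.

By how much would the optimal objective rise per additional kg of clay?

Check each constraint at x*: labor 175/175 (tight); kiln 185/192 (slack 7); glaze 130/151 (slack 21); clay 120/120 (tight).
Since kiln, glaze are not tight, their duals are 0.
From A_Bᵀ y = c: 4·y_labor + 3·y_clay = 43; 5·y_labor + 3·y_clay = 47.
Solving: y_labor = 4, y_clay = 9.
Shadow price of clay = 9.

9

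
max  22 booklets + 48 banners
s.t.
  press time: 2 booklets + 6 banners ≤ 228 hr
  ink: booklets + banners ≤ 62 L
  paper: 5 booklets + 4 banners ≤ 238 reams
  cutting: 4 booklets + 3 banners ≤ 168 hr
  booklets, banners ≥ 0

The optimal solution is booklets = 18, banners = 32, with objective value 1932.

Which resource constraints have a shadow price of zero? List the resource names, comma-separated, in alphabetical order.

press time: 228/228 (binding)
ink: 50/62 (slack 12)
paper: 218/238 (slack 20)
cutting: 168/168 (binding)
By complementary slackness, a constraint with positive slack has shadow price 0 → ink, paper.

ink, paper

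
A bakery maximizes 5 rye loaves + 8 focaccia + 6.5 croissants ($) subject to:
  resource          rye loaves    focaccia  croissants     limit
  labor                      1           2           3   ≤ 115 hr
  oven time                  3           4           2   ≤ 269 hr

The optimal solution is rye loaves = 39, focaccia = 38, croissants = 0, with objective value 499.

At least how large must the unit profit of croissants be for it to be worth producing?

8

Both labor and oven time are binding at x*.
From A_Bᵀ y = c: 1·y_labor + 3·y_oven time = 5; 2·y_labor + 4·y_oven time = 8.
This yields shadow prices y_labor = 2, y_oven time = 1.
croissants enters the basis when its profit ≥ yᵀa₃ = 2·3 + 1·2 = 8.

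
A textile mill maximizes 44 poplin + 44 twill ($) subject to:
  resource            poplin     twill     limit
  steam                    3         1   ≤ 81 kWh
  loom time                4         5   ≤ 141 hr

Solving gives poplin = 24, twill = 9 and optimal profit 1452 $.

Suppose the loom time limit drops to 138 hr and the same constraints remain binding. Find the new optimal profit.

Check each constraint at x*: steam 81/81 (tight); loom time 141/141 (tight).
Dual feasibility on the basic columns requires 3·y_steam + 4·y_loom time = 44, 1·y_steam + 5·y_loom time = 44.
Solving: y_steam = 4, y_loom time = 8.
Δz = y_loom time·Δb = 8 × (-3) = -24, so new z* = 1452 − 24 = 1428.

1428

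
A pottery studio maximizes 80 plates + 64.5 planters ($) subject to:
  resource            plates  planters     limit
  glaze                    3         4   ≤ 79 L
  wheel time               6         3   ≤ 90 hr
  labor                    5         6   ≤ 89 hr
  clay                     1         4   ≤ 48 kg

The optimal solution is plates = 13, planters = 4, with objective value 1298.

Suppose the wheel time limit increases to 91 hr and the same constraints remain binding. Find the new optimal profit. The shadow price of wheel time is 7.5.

1305.5

Δb = 1, so new z* = 1298 + (7.5)·(1) = 1298 + 7.5 = 1305.5.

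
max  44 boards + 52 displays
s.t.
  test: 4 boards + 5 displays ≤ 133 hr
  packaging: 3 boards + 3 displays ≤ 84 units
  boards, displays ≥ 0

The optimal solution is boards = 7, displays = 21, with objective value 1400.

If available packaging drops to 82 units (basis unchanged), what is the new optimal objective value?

1392

Check each constraint at x*: test 133/133 (tight); packaging 84/84 (tight).
From A_Bᵀ y = c: 4·y_test + 3·y_packaging = 44; 5·y_test + 3·y_packaging = 52.
→ y_test = 8 and y_packaging = 4.
Δz = y_packaging·Δb = 4 × (-2) = -8, so new z* = 1400 − 8 = 1392.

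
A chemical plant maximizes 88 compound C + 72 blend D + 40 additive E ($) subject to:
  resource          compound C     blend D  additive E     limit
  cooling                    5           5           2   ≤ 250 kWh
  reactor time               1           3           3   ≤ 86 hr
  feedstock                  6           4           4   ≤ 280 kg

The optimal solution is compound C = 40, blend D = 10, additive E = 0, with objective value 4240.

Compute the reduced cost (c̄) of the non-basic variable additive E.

-8

At the optimum: cooling uses 250 of 250 (binding); reactor time uses 70 of 86 (slack = 16); feedstock uses 280 of 280 (binding).
Since reactor time is not tight, its dual is 0.
The binding rows give the dual system: 5·y_cooling + 6·y_feedstock = 88 and 5·y_cooling + 4·y_feedstock = 72.
Solving: y_cooling = 8, y_feedstock = 8.
Reduced cost of additive E: c₃ − yᵀa₃ = 40 − (8·2 + 8·4) = 40 − 48 = -8.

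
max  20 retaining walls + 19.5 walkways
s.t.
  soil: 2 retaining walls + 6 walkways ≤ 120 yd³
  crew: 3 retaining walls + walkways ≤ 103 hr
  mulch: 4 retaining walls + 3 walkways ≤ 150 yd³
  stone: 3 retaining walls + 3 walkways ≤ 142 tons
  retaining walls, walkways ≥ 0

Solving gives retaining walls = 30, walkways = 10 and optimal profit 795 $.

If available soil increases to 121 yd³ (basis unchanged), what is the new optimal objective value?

Check each constraint at x*: soil 120/120 (tight); crew 100/103 (slack 3); mulch 150/150 (tight); stone 120/142 (slack 22).
Slack constraints have shadow price 0 (complementary slackness).
From A_Bᵀ y = c: 2·y_soil + 4·y_mulch = 20; 6·y_soil + 3·y_mulch = 19.5.
This yields shadow prices y_soil = 1, y_mulch = 4.5.
Δz = y_soil·Δb = 1 × (1) = 1, so new z* = 795 + 1 = 796.

796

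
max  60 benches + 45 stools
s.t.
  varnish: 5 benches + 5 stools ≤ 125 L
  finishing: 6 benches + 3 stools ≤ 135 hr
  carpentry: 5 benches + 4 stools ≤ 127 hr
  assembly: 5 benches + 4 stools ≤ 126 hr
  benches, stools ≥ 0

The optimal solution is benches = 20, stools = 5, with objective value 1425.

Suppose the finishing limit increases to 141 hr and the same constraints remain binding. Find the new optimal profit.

Check each constraint at x*: varnish 125/125 (tight); finishing 135/135 (tight); carpentry 120/127 (slack 7); assembly 120/126 (slack 6).
Slack constraints have shadow price 0 (complementary slackness).
From A_Bᵀ y = c: 5·y_varnish + 6·y_finishing = 60; 5·y_varnish + 3·y_finishing = 45.
This yields shadow prices y_varnish = 6, y_finishing = 5.
Δz = y_finishing·Δb = 5 × (6) = 30, so new z* = 1425 + 30 = 1455.

1455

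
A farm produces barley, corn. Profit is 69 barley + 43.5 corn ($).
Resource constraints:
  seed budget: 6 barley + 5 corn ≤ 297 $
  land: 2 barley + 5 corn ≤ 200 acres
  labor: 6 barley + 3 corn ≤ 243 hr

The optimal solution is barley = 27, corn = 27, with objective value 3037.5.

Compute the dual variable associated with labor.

7

Binding: seed budget and labor. Non-binding: land (11 unused).
By complementary slackness, y = 0 for the non-binding constraint.
From A_Bᵀ y = c: 6·y_seed budget + 6·y_labor = 69; 5·y_seed budget + 3·y_labor = 43.5.
Solving: y_seed budget = 4.5, y_labor = 7.
Shadow price of labor = 7.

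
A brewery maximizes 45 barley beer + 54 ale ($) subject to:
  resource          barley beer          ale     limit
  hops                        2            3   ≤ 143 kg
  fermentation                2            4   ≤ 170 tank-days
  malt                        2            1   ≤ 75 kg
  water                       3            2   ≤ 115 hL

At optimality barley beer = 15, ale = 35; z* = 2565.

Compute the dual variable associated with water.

Check each constraint at x*: hops 135/143 (slack 8); fermentation 170/170 (tight); malt 65/75 (slack 10); water 115/115 (tight).
Slack constraints have shadow price 0 (complementary slackness).
Dual feasibility on the basic columns requires 2·y_fermentation + 3·y_water = 45, 4·y_fermentation + 2·y_water = 54.
Solving: y_fermentation = 9, y_water = 9.
Shadow price of water = 9.

9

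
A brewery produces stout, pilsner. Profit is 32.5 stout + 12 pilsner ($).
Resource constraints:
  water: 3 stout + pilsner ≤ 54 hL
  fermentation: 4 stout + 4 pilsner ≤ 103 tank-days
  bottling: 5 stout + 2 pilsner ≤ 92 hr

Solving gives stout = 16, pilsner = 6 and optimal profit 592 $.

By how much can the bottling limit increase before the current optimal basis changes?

Binding constraints: water, bottling. The basis is B = [[3,1],[5,2]] with det 1.
Per unit increase in bottling, x* moves by d = (-1, 3).
The basis stays optimal until fermentation becomes binding; allowable increase = 1.875 hr.

1.875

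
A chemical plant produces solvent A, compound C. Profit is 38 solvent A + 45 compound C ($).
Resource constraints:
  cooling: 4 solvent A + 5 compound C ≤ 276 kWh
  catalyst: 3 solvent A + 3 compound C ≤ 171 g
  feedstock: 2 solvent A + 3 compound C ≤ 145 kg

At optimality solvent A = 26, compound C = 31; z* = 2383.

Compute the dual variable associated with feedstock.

7

Check each constraint at x*: cooling 259/276 (slack 17); catalyst 171/171 (tight); feedstock 145/145 (tight).
By complementary slackness, y = 0 for the non-binding constraint.
The binding rows give the dual system: 3·y_catalyst + 2·y_feedstock = 38 and 3·y_catalyst + 3·y_feedstock = 45.
This yields shadow prices y_catalyst = 8, y_feedstock = 7.
Shadow price of feedstock = 7.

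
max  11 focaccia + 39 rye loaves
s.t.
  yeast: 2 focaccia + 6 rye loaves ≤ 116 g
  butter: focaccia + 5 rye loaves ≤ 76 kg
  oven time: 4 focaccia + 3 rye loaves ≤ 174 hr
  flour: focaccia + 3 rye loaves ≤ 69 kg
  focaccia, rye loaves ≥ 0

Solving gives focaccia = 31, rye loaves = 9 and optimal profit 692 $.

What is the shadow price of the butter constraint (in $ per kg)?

3

At the optimum: yeast uses 116 of 116 (binding); butter uses 76 of 76 (binding); oven time uses 151 of 174 (slack = 23); flour uses 58 of 69 (slack = 11).
Slack constraints have shadow price 0 (complementary slackness).
The binding rows give the dual system: 2·y_yeast + 1·y_butter = 11 and 6·y_yeast + 5·y_butter = 39.
→ y_yeast = 4 and y_butter = 3.
Shadow price of butter = 3.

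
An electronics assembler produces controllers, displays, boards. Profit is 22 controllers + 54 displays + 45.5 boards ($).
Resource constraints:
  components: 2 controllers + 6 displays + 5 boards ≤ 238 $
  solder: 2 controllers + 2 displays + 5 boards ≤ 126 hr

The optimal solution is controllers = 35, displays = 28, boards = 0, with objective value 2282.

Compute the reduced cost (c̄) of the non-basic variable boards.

Both components and solder are binding at x*.
From A_Bᵀ y = c: 2·y_components + 2·y_solder = 22; 6·y_components + 2·y_solder = 54.
This yields shadow prices y_components = 8, y_solder = 3.
Reduced cost of boards: c₃ − yᵀa₃ = 45.5 − (8·5 + 3·5) = 45.5 − 55 = -9.5.

-9.5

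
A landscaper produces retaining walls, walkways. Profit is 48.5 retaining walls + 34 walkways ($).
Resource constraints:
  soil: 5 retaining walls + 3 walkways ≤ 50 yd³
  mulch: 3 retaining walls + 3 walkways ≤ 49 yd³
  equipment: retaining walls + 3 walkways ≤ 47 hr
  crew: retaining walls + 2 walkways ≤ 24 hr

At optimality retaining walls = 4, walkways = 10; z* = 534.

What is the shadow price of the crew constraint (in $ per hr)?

3.5

Binding: soil and crew. Non-binding: mulch (7 unused), equipment (13 unused).
By complementary slackness, y = 0 for the non-binding constraints.
The binding rows give the dual system: 5·y_soil + 1·y_crew = 48.5 and 3·y_soil + 2·y_crew = 34.
→ y_soil = 9 and y_crew = 3.5.
Shadow price of crew = 3.5.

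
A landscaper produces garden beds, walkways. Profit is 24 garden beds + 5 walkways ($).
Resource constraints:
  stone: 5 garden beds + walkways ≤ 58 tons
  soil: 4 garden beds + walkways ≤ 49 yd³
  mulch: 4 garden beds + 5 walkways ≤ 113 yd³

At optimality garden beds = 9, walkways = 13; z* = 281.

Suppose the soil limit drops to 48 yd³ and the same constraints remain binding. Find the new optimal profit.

280

Binding: stone and soil. Non-binding: mulch (12 unused).
Slack constraints have shadow price 0 (complementary slackness).
Dual feasibility on the basic columns requires 5·y_stone + 4·y_soil = 24, 1·y_stone + 1·y_soil = 5.
This yields shadow prices y_stone = 4, y_soil = 1.
Δz = y_soil·Δb = 1 × (-1) = -1, so new z* = 281 − 1 = 280.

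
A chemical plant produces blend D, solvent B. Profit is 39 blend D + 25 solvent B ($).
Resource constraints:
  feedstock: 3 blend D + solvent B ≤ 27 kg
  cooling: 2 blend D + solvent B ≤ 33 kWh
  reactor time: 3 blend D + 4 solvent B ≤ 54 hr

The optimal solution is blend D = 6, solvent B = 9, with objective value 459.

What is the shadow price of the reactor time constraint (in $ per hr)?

Binding: feedstock and reactor time. Non-binding: cooling (12 unused).
Slack constraints have shadow price 0 (complementary slackness).
From A_Bᵀ y = c: 3·y_feedstock + 3·y_reactor time = 39; 1·y_feedstock + 4·y_reactor time = 25.
This yields shadow prices y_feedstock = 9, y_reactor time = 4.
Shadow price of reactor time = 4.

4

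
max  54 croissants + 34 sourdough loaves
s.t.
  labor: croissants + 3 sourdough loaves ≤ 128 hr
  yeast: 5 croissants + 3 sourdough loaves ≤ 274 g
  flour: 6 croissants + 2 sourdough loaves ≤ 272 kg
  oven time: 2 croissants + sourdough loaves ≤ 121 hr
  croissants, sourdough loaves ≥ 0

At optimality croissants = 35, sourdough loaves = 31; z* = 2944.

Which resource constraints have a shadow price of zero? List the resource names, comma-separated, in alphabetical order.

oven time, yeast

labor: 128/128 (binding)
yeast: 268/274 (slack 6)
flour: 272/272 (binding)
oven time: 101/121 (slack 20)
By complementary slackness, a constraint with positive slack has shadow price 0 → oven time, yeast.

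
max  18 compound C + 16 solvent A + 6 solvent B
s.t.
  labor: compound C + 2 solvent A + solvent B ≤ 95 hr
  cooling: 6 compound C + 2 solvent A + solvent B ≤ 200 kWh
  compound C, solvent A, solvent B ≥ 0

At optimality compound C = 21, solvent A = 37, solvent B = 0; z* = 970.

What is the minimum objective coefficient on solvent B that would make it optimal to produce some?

8

Check each constraint at x*: labor 95/95 (tight); cooling 200/200 (tight).
From A_Bᵀ y = c: 1·y_labor + 6·y_cooling = 18; 2·y_labor + 2·y_cooling = 16.
Solving: y_labor = 6, y_cooling = 2.
solvent B enters the basis when its profit ≥ yᵀa₃ = 6·1 + 2·1 = 8.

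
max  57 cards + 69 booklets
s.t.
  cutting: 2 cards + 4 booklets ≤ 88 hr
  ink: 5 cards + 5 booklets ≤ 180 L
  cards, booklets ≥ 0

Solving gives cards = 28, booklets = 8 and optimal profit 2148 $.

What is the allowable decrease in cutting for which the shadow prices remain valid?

Binding constraints: cutting, ink. The basis is B = [[2,4],[5,5]] with det -10.
Per unit decrease in cutting, x* moves by d = (0.5, -0.5).
The basis stays optimal until booklets reaches 0; allowable decrease = 16 hr.

16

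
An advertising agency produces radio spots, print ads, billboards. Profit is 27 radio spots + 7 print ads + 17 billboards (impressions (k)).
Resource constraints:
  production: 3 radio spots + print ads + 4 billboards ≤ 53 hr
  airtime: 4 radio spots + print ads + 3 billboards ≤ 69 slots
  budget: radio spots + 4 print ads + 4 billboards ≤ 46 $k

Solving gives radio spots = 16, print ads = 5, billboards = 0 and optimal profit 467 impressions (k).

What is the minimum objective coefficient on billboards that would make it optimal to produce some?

22

Check each constraint at x*: production 53/53 (tight); airtime 69/69 (tight); budget 36/46 (slack 10).
Since budget is not tight, its dual is 0.
Dual feasibility on the basic columns requires 3·y_production + 4·y_airtime = 27, 1·y_production + 1·y_airtime = 7.
This yields shadow prices y_production = 1, y_airtime = 6.
billboards enters the basis when its profit ≥ yᵀa₃ = 1·4 + 6·3 = 22.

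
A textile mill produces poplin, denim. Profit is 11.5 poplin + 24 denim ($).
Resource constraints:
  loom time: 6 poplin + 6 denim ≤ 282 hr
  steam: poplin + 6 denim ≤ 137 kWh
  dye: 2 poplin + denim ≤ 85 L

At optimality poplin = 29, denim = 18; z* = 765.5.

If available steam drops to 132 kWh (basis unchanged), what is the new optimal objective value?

At the optimum: loom time uses 282 of 282 (binding); steam uses 137 of 137 (binding); dye uses 76 of 85 (slack = 9).
By complementary slackness, y = 0 for the non-binding constraint.
Dual feasibility on the basic columns requires 6·y_loom time + 1·y_steam = 11.5, 6·y_loom time + 6·y_steam = 24.
Solving: y_loom time = 1.5, y_steam = 2.5.
Δz = y_steam·Δb = 2.5 × (-5) = -12.5, so new z* = 765.5 − 12.5 = 753.

753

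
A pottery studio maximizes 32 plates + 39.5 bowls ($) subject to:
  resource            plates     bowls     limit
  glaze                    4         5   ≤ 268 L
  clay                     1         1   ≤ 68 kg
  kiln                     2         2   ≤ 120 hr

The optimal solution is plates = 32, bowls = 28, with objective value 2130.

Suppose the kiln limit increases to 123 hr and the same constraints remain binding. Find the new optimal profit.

At the optimum: glaze uses 268 of 268 (binding); clay uses 60 of 68 (slack = 8); kiln uses 120 of 120 (binding).
By complementary slackness, y = 0 for the non-binding constraint.
The binding rows give the dual system: 4·y_glaze + 2·y_kiln = 32 and 5·y_glaze + 2·y_kiln = 39.5.
This yields shadow prices y_glaze = 7.5, y_kiln = 1.
Δz = y_kiln·Δb = 1 × (3) = 3, so new z* = 2130 + 3 = 2133.

2133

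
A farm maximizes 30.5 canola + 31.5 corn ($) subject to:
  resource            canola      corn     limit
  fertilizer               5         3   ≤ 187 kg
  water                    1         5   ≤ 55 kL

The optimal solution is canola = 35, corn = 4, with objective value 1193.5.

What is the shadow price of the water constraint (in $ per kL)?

At the optimum: fertilizer uses 187 of 187 (binding); water uses 55 of 55 (binding).
The binding rows give the dual system: 5·y_fertilizer + 1·y_water = 30.5 and 3·y_fertilizer + 5·y_water = 31.5.
→ y_fertilizer = 5.5 and y_water = 3.
Shadow price of water = 3.

3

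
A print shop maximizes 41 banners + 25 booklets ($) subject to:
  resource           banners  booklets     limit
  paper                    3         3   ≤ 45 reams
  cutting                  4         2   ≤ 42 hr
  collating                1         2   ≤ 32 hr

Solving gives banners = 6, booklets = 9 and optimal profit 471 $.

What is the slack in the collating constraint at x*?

8

collating used = 1·6 + 2·9 = 24; slack = 32 − 24 = 8.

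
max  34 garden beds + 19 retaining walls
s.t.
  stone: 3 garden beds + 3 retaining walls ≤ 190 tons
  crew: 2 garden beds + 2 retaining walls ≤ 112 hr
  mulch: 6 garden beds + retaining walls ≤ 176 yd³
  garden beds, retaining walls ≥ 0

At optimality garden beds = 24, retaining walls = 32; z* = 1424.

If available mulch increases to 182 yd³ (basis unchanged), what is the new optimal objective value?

1442

At the optimum: stone uses 168 of 190 (slack = 22); crew uses 112 of 112 (binding); mulch uses 176 of 176 (binding).
Since stone is not tight, its dual is 0.
Dual feasibility on the basic columns requires 2·y_crew + 6·y_mulch = 34, 2·y_crew + 1·y_mulch = 19.
This yields shadow prices y_crew = 8, y_mulch = 3.
Δz = y_mulch·Δb = 3 × (6) = 18, so new z* = 1424 + 18 = 1442.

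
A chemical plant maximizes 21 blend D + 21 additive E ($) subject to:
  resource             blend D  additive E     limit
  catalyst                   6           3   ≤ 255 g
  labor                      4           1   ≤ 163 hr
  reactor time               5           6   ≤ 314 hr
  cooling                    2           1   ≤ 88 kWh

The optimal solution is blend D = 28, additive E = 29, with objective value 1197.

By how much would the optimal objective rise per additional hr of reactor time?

Binding: catalyst and reactor time. Non-binding: labor (22 unused), cooling (3 unused).
Since labor, cooling are not tight, their duals are 0.
From A_Bᵀ y = c: 6·y_catalyst + 5·y_reactor time = 21; 3·y_catalyst + 6·y_reactor time = 21.
This yields shadow prices y_catalyst = 1, y_reactor time = 3.
Shadow price of reactor time = 3.

3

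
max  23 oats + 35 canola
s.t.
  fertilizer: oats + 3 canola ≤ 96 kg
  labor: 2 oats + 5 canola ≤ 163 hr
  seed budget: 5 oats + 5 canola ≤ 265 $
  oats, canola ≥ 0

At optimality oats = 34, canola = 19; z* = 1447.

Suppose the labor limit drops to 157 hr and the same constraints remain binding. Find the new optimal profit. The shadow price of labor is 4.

Δb = -6, so new z* = 1447 + (4)·(-6) = 1447 − 24 = 1423.

1423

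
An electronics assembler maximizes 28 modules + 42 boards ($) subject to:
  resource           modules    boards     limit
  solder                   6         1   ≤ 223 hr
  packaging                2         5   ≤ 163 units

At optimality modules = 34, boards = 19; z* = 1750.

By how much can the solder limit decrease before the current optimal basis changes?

190.4

Binding constraints: solder, packaging. The basis is B = [[6,1],[2,5]] with det 28.
Per unit decrease in solder, x* moves by d = (-0.1786, 0.0714).
The basis stays optimal until modules reaches 0; allowable decrease = 190.4 hr.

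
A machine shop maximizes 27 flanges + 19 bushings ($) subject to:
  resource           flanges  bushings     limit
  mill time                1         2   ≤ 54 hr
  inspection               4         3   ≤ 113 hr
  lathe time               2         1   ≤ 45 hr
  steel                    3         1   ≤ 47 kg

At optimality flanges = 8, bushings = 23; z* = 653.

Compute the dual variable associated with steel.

7

Check each constraint at x*: mill time 54/54 (tight); inspection 101/113 (slack 12); lathe time 39/45 (slack 6); steel 47/47 (tight).
By complementary slackness, y = 0 for the non-binding constraints.
Dual feasibility on the basic columns requires 1·y_mill time + 3·y_steel = 27, 2·y_mill time + 1·y_steel = 19.
→ y_mill time = 6 and y_steel = 7.
Shadow price of steel = 7.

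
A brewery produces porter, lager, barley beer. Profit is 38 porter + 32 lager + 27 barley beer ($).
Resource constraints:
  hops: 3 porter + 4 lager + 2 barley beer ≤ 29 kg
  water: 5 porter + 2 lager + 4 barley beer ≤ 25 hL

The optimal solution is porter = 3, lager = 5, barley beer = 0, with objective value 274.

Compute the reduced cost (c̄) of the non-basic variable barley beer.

Both hops and water are binding at x*.
The binding rows give the dual system: 3·y_hops + 5·y_water = 38 and 4·y_hops + 2·y_water = 32.
→ y_hops = 6 and y_water = 4.
Reduced cost of barley beer: c₃ − yᵀa₃ = 27 − (6·2 + 4·4) = 27 − 28 = -1.

-1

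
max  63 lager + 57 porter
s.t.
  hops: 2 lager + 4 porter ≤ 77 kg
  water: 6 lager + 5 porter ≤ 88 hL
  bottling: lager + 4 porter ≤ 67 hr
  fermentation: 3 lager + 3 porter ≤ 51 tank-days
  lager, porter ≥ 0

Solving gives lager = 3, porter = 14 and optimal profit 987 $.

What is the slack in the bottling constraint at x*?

8

bottling used = 1·3 + 4·14 = 59; slack = 67 − 59 = 8.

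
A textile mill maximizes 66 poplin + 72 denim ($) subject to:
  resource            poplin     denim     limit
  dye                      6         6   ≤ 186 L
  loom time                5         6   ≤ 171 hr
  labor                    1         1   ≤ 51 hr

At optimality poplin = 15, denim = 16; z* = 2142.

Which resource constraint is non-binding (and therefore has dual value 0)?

labor

dye: 186/186 (binding)
loom time: 171/171 (binding)
labor: 31/51 (slack 20)
By complementary slackness, a constraint with positive slack has shadow price 0 → labor.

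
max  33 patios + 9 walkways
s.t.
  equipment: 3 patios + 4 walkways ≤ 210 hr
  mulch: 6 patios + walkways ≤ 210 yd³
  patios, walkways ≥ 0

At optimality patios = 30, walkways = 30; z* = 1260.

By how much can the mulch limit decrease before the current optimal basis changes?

Binding constraints: equipment, mulch. The basis is B = [[3,4],[6,1]] with det -21.
Per unit decrease in mulch, x* moves by d = (-0.1905, 0.1429).
The basis stays optimal until patios reaches 0; allowable decrease = 157.5 yd³.

157.5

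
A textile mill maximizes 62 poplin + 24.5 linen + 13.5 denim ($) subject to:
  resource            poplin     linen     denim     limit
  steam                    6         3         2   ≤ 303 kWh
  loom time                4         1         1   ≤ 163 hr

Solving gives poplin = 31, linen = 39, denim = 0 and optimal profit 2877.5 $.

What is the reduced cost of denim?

At the optimum: steam uses 303 of 303 (binding); loom time uses 163 of 163 (binding).
From A_Bᵀ y = c: 6·y_steam + 4·y_loom time = 62; 3·y_steam + 1·y_loom time = 24.5.
→ y_steam = 6 and y_loom time = 6.5.
Reduced cost of denim: c₃ − yᵀa₃ = 13.5 − (6·2 + 6.5·1) = 13.5 − 18.5 = -5.

-5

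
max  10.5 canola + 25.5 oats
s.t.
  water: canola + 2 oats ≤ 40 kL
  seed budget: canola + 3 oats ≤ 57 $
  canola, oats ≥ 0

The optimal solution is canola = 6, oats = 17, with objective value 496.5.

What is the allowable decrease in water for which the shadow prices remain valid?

Binding constraints: water, seed budget. The basis is B = [[1,2],[1,3]] with det 1.
Per unit decrease in water, x* moves by d = (-3, 1).
The basis stays optimal until canola reaches 0; allowable decrease = 2 kL.

2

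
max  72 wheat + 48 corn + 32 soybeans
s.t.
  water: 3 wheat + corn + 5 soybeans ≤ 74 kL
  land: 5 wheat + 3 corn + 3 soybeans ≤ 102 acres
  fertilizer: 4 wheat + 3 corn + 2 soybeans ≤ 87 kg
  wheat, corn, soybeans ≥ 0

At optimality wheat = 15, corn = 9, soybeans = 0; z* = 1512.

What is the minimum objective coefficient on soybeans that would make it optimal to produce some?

Binding: land and fertilizer. Non-binding: water (20 unused).
Since water is not tight, its dual is 0.
The binding rows give the dual system: 5·y_land + 4·y_fertilizer = 72 and 3·y_land + 3·y_fertilizer = 48.
→ y_land = 8 and y_fertilizer = 8.
soybeans enters the basis when its profit ≥ yᵀa₃ = 8·3 + 8·2 = 40.

40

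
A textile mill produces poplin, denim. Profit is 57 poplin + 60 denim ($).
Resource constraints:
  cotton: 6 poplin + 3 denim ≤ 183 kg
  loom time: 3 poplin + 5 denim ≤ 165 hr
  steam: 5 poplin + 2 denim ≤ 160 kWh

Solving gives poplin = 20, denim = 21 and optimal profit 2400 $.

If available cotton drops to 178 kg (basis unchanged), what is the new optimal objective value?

2375

Binding: cotton and loom time. Non-binding: steam (18 unused).
Since steam is not tight, its dual is 0.
The binding rows give the dual system: 6·y_cotton + 3·y_loom time = 57 and 3·y_cotton + 5·y_loom time = 60.
→ y_cotton = 5 and y_loom time = 9.
Δz = y_cotton·Δb = 5 × (-5) = -25, so new z* = 2400 − 25 = 2375.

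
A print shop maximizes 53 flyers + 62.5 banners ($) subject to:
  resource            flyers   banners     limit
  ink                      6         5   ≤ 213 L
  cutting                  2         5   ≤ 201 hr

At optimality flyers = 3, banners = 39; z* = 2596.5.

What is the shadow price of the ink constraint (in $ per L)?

7

At the optimum: ink uses 213 of 213 (binding); cutting uses 201 of 201 (binding).
The binding rows give the dual system: 6·y_ink + 2·y_cutting = 53 and 5·y_ink + 5·y_cutting = 62.5.
→ y_ink = 7 and y_cutting = 5.5.
Shadow price of ink = 7.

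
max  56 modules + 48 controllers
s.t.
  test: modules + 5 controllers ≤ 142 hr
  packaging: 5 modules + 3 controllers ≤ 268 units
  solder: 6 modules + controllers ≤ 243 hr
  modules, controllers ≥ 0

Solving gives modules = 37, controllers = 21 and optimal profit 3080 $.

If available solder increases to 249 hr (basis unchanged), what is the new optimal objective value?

Check each constraint at x*: test 142/142 (tight); packaging 248/268 (slack 20); solder 243/243 (tight).
Slack constraints have shadow price 0 (complementary slackness).
From A_Bᵀ y = c: 1·y_test + 6·y_solder = 56; 5·y_test + 1·y_solder = 48.
This yields shadow prices y_test = 8, y_solder = 8.
Δz = y_solder·Δb = 8 × (6) = 48, so new z* = 3080 + 48 = 3128.

3128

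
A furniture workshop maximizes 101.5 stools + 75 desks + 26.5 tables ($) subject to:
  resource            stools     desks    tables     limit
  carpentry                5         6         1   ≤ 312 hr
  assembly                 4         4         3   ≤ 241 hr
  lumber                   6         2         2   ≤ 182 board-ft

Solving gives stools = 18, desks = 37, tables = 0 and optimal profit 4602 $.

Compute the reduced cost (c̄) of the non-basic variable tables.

Check each constraint at x*: carpentry 312/312 (tight); assembly 220/241 (slack 21); lumber 182/182 (tight).
Since assembly is not tight, its dual is 0.
Dual feasibility on the basic columns requires 5·y_carpentry + 6·y_lumber = 101.5, 6·y_carpentry + 2·y_lumber = 75.
Solving: y_carpentry = 9.5, y_lumber = 9.
Reduced cost of tables: c₃ − yᵀa₃ = 26.5 − (9.5·1 + 9·2) = 26.5 − 27.5 = -1.

-1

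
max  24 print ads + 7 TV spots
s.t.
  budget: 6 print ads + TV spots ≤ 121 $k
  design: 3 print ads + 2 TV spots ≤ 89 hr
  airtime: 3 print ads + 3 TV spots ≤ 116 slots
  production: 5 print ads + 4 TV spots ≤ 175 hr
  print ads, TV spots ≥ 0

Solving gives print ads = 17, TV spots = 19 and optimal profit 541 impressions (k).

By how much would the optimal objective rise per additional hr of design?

2

Check each constraint at x*: budget 121/121 (tight); design 89/89 (tight); airtime 108/116 (slack 8); production 161/175 (slack 14).
Slack constraints have shadow price 0 (complementary slackness).
The binding rows give the dual system: 6·y_budget + 3·y_design = 24 and 1·y_budget + 2·y_design = 7.
Solving: y_budget = 3, y_design = 2.
Shadow price of design = 2.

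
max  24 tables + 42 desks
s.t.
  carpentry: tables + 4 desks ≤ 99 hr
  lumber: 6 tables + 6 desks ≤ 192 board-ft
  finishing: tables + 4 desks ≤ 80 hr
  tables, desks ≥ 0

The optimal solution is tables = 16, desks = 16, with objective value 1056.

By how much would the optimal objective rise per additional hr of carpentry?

At the optimum: carpentry uses 80 of 99 (slack = 19); lumber uses 192 of 192 (binding); finishing uses 80 of 80 (binding).
Since carpentry is not tight, its dual is 0.
From A_Bᵀ y = c: 6·y_lumber + 1·y_finishing = 24; 6·y_lumber + 4·y_finishing = 42.
This yields shadow prices y_lumber = 3, y_finishing = 6.
Shadow price of carpentry = 0.

0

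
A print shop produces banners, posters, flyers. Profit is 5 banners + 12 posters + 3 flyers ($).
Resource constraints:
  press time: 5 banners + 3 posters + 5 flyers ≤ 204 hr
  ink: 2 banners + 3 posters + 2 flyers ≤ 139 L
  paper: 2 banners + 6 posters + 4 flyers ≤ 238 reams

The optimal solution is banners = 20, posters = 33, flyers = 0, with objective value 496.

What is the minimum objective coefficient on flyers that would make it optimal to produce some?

Check each constraint at x*: press time 199/204 (slack 5); ink 139/139 (tight); paper 238/238 (tight).
By complementary slackness, y = 0 for the non-binding constraint.
From A_Bᵀ y = c: 2·y_ink + 2·y_paper = 5; 3·y_ink + 6·y_paper = 12.
→ y_ink = 1 and y_paper = 1.5.
flyers enters the basis when its profit ≥ yᵀa₃ = 1·2 + 1.5·4 = 8.

8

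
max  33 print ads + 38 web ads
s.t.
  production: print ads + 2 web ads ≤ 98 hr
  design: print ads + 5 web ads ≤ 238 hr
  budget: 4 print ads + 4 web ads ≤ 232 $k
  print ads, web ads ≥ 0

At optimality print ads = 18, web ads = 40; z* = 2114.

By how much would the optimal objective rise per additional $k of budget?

7

Binding: production and budget. Non-binding: design (20 unused).
By complementary slackness, y = 0 for the non-binding constraint.
The binding rows give the dual system: 1·y_production + 4·y_budget = 33 and 2·y_production + 4·y_budget = 38.
Solving: y_production = 5, y_budget = 7.
Shadow price of budget = 7.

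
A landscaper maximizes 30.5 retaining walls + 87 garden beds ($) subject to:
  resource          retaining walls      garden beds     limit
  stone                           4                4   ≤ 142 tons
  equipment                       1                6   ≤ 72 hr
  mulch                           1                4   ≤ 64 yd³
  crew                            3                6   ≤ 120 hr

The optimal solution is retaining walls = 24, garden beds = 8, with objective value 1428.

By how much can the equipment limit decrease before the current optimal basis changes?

Binding constraints: equipment, crew. The basis is B = [[1,6],[3,6]] with det -12.
Per unit decrease in equipment, x* moves by d = (0.5, -0.25).
The basis stays optimal until stone becomes binding; allowable decrease = 14 hr.

14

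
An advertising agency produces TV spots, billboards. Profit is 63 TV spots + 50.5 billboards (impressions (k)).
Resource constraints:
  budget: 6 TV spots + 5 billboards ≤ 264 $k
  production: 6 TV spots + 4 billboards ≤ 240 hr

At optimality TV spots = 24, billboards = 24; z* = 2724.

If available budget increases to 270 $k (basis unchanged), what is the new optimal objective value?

At the optimum: budget uses 264 of 264 (binding); production uses 240 of 240 (binding).
From A_Bᵀ y = c: 6·y_budget + 6·y_production = 63; 5·y_budget + 4·y_production = 50.5.
Solving: y_budget = 8.5, y_production = 2.
Δz = y_budget·Δb = 8.5 × (6) = 51, so new z* = 2724 + 51 = 2775.

2775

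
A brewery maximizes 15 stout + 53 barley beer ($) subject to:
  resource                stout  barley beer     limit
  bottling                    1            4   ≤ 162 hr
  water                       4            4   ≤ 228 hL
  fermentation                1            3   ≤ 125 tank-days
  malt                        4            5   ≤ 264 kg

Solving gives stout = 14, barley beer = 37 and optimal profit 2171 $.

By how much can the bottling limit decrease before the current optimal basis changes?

3

Binding constraints: bottling, fermentation. The basis is B = [[1,4],[1,3]] with det -1.
Per unit decrease in bottling, x* moves by d = (3, -1).
The basis stays optimal until water becomes binding; allowable decrease = 3 hr.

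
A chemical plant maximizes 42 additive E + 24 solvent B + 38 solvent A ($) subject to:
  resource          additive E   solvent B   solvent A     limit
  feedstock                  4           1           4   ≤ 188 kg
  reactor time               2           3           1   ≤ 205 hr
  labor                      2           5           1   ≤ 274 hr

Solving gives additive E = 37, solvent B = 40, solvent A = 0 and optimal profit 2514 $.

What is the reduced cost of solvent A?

-1

Binding: feedstock and labor. Non-binding: reactor time (11 unused).
Since reactor time is not tight, its dual is 0.
The binding rows give the dual system: 4·y_feedstock + 2·y_labor = 42 and 1·y_feedstock + 5·y_labor = 24.
→ y_feedstock = 9 and y_labor = 3.
Reduced cost of solvent A: c₃ − yᵀa₃ = 38 − (9·4 + 3·1) = 38 − 39 = -1.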